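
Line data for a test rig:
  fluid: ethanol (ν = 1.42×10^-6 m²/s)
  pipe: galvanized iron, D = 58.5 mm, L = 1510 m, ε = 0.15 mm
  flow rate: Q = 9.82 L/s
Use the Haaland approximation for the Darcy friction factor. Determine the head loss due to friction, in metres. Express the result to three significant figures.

V = 4Q/(πD²) = 4·0.00982/(π·0.0585²) = 3.654 m/s
Re = VD/ν = 3.654·0.0585/1.42×10^-6 = 1.51×10^5 → turbulent
ε/D = 0.15/58.5 = 0.00256
Haaland: f = 0.02597
h_f = f(L/D)V²/(2g) = 0.02597·(1510/0.0585)·3.654²/(2·9.81) = 456.1 m

h_f ≈ 456 m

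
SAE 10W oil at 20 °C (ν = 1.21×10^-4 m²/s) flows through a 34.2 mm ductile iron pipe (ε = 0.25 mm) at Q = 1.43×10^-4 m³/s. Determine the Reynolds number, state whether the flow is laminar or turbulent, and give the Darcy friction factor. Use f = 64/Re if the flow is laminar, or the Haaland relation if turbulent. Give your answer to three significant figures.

Re ≈ 44.0; laminar; f = 64/Re ≈ 1.45

V = 4Q/(πD²) = 0.1557 m/s
Re = VD/ν = 0.1557·0.0342/1.21×10^-4 = 44.0
Re < 2300 → laminar → f = 64/Re = 1.455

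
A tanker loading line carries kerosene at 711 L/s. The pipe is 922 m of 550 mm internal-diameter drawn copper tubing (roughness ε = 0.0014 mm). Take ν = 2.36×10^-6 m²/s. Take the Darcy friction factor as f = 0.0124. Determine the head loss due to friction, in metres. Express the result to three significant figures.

h_f ≈ 9.49 m

V = 4Q/(πD²) = 4·0.711/(π·0.550²) = 2.993 m/s
h_f = f(L/D)V²/(2g) = 0.01240·(922/0.550)·2.993²/(2·9.81) = 9.489 m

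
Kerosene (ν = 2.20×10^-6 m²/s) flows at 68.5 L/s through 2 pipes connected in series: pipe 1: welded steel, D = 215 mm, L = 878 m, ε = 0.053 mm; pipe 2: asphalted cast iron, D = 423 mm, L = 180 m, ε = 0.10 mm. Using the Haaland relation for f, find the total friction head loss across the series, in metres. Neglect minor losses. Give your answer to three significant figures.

Pipe 1: V = 1.887 m/s, Re = 1.84×10^5, ε/D = 2.47×10^-4, f = 0.01735, h_1 = f(L/D)V²/2g = 12.86 m
Pipe 2: V = 0.4874 m/s, Re = 9.37×10^4, ε/D = 2.36×10^-4, f = 0.01911, h_2 = f(L/D)V²/2g = 0.09846 m
Series → Q common, losses add: H = Σh = 12.95 m

H ≈ 13.0 m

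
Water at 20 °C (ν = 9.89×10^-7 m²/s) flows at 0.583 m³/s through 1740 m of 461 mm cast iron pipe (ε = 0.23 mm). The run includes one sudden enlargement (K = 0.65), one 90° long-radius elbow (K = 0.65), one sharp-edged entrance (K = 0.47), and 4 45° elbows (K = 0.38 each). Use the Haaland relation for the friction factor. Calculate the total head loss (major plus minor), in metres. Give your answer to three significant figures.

V = 4Q/(πD²) = 3.493 m/s; V²/2g = 0.6218 m
Re = 1.63×10^6, ε/D = 4.99×10^-4 → f = 0.01700 (Haaland)
Major: h_f = f(L/D)·V²/2g = 0.01700·3774·0.6218 = 39.90 m
Minor: ΣK = 3.29; h_m = ΣK·V²/2g = 2.046 m
Total H_L = 39.90 + 2.046 = 41.94 m

H_L ≈ 41.9 m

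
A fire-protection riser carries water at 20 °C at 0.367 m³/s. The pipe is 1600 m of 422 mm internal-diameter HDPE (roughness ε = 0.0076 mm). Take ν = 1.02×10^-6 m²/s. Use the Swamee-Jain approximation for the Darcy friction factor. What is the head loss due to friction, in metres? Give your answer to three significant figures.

h_f ≈ 15.8 m

V = 4Q/(πD²) = 4·0.367/(π·0.422²) = 2.624 m/s
Re = VD/ν = 2.624·0.422/1.02×10^-6 = 1.09×10^6 → turbulent
ε/D = 0.0076/422 = 1.80×10^-5
Swamee-Jain: f = 0.01190
h_f = f(L/D)V²/(2g) = 0.01190·(1600/0.422)·2.624²/(2·9.81) = 15.83 m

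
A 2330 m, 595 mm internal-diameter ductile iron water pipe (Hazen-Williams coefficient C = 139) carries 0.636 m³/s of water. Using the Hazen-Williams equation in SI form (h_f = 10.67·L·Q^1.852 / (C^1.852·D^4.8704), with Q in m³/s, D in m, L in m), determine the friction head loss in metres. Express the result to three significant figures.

h_f = 10.67·2330·0.636^1.852 / (139^1.852·0.595^4.8704) = 14.48 m

h_f ≈ 14.5 m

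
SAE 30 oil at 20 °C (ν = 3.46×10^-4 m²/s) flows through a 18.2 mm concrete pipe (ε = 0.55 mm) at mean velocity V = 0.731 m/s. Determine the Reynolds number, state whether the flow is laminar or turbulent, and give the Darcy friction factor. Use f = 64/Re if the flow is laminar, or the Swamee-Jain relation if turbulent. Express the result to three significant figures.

Re ≈ 38.5; laminar; f = 64/Re ≈ 1.66

Re = VD/ν = 0.7310·0.0182/3.46×10^-4 = 38.5
Re < 2300 → laminar → f = 64/Re = 1.664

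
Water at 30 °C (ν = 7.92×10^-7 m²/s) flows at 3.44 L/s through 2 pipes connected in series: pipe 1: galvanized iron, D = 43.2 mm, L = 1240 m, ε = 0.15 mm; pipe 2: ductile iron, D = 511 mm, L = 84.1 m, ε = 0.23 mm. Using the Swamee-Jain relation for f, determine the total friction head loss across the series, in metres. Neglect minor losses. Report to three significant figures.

H ≈ 229 m

Pipe 1: V = 2.347 m/s, Re = 1.28×10^5, ε/D = 0.00347, f = 0.02844, h_1 = f(L/D)V²/2g = 229.1 m
Pipe 2: V = 0.01677 m/s, Re = 1.08×10^4, ε/D = 4.50×10^-4, f = 0.03112, h_2 = f(L/D)V²/2g = 7.345×10^-5 m
Series → Q common, losses add: H = Σh = 229.1 m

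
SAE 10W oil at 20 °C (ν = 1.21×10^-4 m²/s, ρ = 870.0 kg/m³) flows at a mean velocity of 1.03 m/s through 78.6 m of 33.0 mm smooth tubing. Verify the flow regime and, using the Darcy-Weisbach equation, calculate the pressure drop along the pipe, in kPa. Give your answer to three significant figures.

Re = VD/ν = 1.03·0.03300/1.21×10^-4 = 281 → laminar (Re < 2300)
f = 64/Re = 0.2278
h_f = f(L/D)V²/(2g) = 0.2278·(78.6/0.03300)·1.03²/(2·9.81) = 29.34 m
Δp = ρg·h_f = 870.0·9.81·29.34 = 250.4 kPa

Δp ≈ 250 kPa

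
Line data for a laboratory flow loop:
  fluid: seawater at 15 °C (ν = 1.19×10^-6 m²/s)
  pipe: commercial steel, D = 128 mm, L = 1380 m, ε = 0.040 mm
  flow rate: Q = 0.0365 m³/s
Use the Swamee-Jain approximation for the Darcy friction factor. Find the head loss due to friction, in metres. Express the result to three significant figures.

h_f ≈ 75.7 m

V = 4Q/(πD²) = 4·0.0365/(π·0.128²) = 2.837 m/s
Re = VD/ν = 2.837·0.128/1.19×10^-6 = 3.05×10^5 → turbulent
ε/D = 0.040/128 = 3.13×10^-4
Swamee-Jain: f = 0.01712
h_f = f(L/D)V²/(2g) = 0.01712·(1380/0.128)·2.837²/(2·9.81) = 75.70 m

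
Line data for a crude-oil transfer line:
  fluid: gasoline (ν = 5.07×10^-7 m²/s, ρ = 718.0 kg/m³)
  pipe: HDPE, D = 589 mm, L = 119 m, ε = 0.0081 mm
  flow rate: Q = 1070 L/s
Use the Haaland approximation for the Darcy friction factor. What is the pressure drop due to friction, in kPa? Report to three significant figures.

V = 4Q/(πD²) = 4·1.07/(π·0.589²) = 3.927 m/s
Re = VD/ν = 3.927·0.589/5.07×10^-7 = 4.56×10^6 → turbulent
ε/D = 0.0081/589 = 1.38×10^-5
Haaland: f = 0.009805
h_f = f(L/D)V²/(2g) = 0.009805·(119/0.589)·3.927²/(2·9.81) = 1.557 m
Δp = ρg·h_f = 718.0·9.81·1.557 = 10.97 kPa

Δp ≈ 11.0 kPa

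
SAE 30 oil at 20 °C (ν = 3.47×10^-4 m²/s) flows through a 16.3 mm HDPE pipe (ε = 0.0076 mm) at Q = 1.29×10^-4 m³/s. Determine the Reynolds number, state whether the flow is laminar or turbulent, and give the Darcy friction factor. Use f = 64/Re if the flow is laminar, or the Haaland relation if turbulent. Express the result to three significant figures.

V = 4Q/(πD²) = 0.6182 m/s
Re = VD/ν = 0.6182·0.0163/3.47×10^-4 = 29.0
Re < 2300 → laminar → f = 64/Re = 2.204

Re ≈ 29.0; laminar; f = 64/Re ≈ 2.20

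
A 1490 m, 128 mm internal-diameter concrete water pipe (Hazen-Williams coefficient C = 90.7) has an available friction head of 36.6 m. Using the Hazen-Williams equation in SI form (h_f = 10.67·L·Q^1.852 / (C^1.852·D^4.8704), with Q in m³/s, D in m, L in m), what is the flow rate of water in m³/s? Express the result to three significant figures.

Q ≈ 0.0153 m³/s

Rearranging: Q = [h_f·C^1.852·D^4.8704 / (10.67·L)]^(1/1.852)
Q = [36.6·90.7^1.852·0.128^4.8704 / (10.67·1490)]^0.540 = 0.01533 m³/s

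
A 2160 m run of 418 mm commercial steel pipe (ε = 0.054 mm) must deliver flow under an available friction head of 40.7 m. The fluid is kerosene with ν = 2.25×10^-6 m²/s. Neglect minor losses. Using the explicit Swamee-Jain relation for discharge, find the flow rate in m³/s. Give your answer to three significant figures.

Q ≈ 0.449 m³/s

Swamee-Jain (Type II): Q = -0.965·√(gD⁵h_f/L)·ln[ε/(3.7D) + √(3.17ν²L/(gD³h_f))]
√(gD⁵h_f/L) = √(9.81·0.418⁵·40.7/2160) = 0.04857
ε/(3.7D) = 3.49×10^-5; √(3.17ν²L/(gD³h_f)) = 3.45×10^-5
Q = -0.965·0.04857·ln(6.939×10^-5) = 0.4488 m³/s
Check: V = 3.27 m/s, Re = 6.08×10^5, f = 0.01451, h_f = 40.9 m ≈ 40.7 m ✓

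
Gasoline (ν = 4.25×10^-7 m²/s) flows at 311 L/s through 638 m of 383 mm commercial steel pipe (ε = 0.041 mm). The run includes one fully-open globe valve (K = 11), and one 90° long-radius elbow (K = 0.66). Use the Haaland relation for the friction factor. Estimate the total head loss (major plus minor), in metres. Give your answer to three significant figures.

H_L ≈ 12.2 m

V = 4Q/(πD²) = 2.699 m/s; V²/2g = 0.3714 m
Re = 2.43×10^6, ε/D = 1.07×10^-4 → f = 0.01275 (Haaland)
Major: h_f = f(L/D)·V²/2g = 0.01275·1666·0.3714 = 7.886 m
Minor: ΣK = 11.7; h_m = ΣK·V²/2g = 4.331 m
Total H_L = 7.886 + 4.331 = 12.22 m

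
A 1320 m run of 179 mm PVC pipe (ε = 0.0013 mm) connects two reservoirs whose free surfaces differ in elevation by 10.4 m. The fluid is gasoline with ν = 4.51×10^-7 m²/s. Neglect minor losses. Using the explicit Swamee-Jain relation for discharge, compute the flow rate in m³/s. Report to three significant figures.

Swamee-Jain (Type II): Q = -0.965·√(gD⁵h_f/L)·ln[ε/(3.7D) + √(3.17ν²L/(gD³h_f))]
√(gD⁵h_f/L) = √(9.81·0.179⁵·10.4/1320) = 0.003769
ε/(3.7D) = 1.96×10^-6; √(3.17ν²L/(gD³h_f)) = 3.81×10^-5
Q = -0.965·0.003769·ln(4.010×10^-5) = 0.03682 m³/s
Check: V = 1.46 m/s, Re = 5.81×10^5, f = 0.01288, h_f = 10.4 m ≈ 10.4 m ✓

Q ≈ 0.0368 m³/s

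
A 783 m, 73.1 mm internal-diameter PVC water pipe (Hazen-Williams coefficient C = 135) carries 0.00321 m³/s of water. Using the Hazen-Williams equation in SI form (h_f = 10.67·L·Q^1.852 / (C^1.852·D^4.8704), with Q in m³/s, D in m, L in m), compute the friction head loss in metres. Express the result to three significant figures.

h_f = 10.67·783·0.00321^1.852 / (135^1.852·0.0731^4.8704) = 7.794 m

h_f ≈ 7.79 m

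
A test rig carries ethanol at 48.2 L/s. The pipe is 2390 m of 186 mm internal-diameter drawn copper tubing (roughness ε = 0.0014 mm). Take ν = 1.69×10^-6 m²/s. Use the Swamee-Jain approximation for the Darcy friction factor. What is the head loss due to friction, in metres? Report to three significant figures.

V = 4Q/(πD²) = 4·0.0482/(π·0.186²) = 1.774 m/s
Re = VD/ν = 1.774·0.186/1.69×10^-6 = 1.95×10^5 → turbulent
ε/D = 0.0014/186 = 7.53×10^-6
Swamee-Jain: f = 0.01567
h_f = f(L/D)V²/(2g) = 0.01567·(2390/0.186)·1.774²/(2·9.81) = 32.30 m

h_f ≈ 32.3 m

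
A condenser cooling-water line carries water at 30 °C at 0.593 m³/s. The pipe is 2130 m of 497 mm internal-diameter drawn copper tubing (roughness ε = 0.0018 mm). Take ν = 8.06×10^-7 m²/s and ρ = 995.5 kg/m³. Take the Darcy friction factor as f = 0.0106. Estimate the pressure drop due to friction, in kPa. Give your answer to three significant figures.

V = 4Q/(πD²) = 4·0.593/(π·0.497²) = 3.057 m/s
h_f = f(L/D)V²/(2g) = 0.01060·(2130/0.497)·3.057²/(2·9.81) = 21.63 m
Δp = ρg·h_f = 995.5·9.81·21.63 = 211.3 kPa

Δp ≈ 211 kPa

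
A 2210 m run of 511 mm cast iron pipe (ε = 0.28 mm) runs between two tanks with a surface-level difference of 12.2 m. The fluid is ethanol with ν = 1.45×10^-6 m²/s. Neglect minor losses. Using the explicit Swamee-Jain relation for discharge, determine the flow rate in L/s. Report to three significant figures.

Swamee-Jain (Type II): Q = -0.965·√(gD⁵h_f/L)·ln[ε/(3.7D) + √(3.17ν²L/(gD³h_f))]
√(gD⁵h_f/L) = √(9.81·0.511⁵·12.2/2210) = 0.04344
ε/(3.7D) = 1.48×10^-4; √(3.17ν²L/(gD³h_f)) = 3.04×10^-5
Q = -0.965·0.04344·ln(1.785×10^-4) = 0.3618 m³/s
Check: V = 1.76 m/s, Re = 6.22×10^5, f = 0.01790, h_f = 12.3 m ≈ 12.2 m ✓

Q ≈ 362 L/s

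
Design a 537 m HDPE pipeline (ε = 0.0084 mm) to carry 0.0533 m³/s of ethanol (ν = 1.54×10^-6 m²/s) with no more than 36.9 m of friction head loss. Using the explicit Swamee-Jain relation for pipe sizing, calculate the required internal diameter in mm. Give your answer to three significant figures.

Swamee-Jain (Type III): D = 0.66·[ε^1.25·(LQ²/(gh_f))^4.75 + ν·Q^9.4·(L/(gh_f))^5.2]^0.04
LQ²/(gh_f) = 0.004214; L/(gh_f) = 1.483
Term 1 = ε^1.25·(…)^4.75 = 2.36×10^-18; Term 2 = ν·Q^9.4·(…)^5.2 = 1.29×10^-17
D = 0.66·(2.36×10^-18 + 1.29×10^-17)^0.04 = 0.1402 m = 140 mm
Check: V = 3.45 m/s, Re = 3.14×10^5, f = 0.01493, h_f = 34.7 m ≈ 36.9 m ✓

D ≈ 140 mm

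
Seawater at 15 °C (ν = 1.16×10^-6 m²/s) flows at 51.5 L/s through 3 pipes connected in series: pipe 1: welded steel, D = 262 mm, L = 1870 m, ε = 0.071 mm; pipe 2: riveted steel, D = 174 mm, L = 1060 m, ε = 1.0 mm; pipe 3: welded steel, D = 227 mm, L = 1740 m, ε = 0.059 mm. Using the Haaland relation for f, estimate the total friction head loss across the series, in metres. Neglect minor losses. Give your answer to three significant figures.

Pipe 1: V = 0.9552 m/s, Re = 2.16×10^5, ε/D = 2.71×10^-4, f = 0.01718, h_1 = f(L/D)V²/2g = 5.702 m
Pipe 2: V = 2.166 m/s, Re = 3.25×10^5, ε/D = 0.00575, f = 0.03200, h_2 = f(L/D)V²/2g = 46.60 m
Pipe 3: V = 1.273 m/s, Re = 2.49×10^5, ε/D = 2.60×10^-4, f = 0.01683, h_3 = f(L/D)V²/2g = 10.65 m
Series → Q common, losses add: H = Σh = 62.95 m

H ≈ 63.0 m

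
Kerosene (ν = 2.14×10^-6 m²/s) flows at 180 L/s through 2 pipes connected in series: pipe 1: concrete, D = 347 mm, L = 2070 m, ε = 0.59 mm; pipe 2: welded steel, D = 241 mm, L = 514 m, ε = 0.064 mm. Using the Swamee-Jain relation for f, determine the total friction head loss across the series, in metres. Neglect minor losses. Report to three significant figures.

H ≈ 53.1 m

Pipe 1: V = 1.903 m/s, Re = 3.09×10^5, ε/D = 0.00170, f = 0.02324, h_1 = f(L/D)V²/2g = 25.60 m
Pipe 2: V = 3.946 m/s, Re = 4.44×10^5, ε/D = 2.66×10^-4, f = 0.01624, h_2 = f(L/D)V²/2g = 27.48 m
Series → Q common, losses add: H = Σh = 53.09 m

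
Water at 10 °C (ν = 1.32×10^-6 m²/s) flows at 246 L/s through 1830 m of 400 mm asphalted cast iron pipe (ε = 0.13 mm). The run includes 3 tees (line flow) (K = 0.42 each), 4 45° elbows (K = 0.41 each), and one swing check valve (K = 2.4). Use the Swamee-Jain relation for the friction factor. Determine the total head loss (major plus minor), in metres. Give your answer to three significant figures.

H_L ≈ 15.7 m

V = 4Q/(πD²) = 1.958 m/s; V²/2g = 0.1953 m
Re = 5.93×10^5, ε/D = 3.25×10^-4 → f = 0.01639 (Swamee-Jain)
Major: h_f = f(L/D)·V²/2g = 0.01639·4575·0.1953 = 14.65 m
Minor: ΣK = 5.30; h_m = ΣK·V²/2g = 1.035 m
Total H_L = 14.65 + 1.035 = 15.68 m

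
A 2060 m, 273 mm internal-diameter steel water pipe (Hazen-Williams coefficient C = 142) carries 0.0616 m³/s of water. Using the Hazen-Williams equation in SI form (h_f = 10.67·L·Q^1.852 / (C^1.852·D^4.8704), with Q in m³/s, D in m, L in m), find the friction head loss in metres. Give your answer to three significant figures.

h_f = 10.67·2060·0.0616^1.852 / (142^1.852·0.273^4.8704) = 7.251 m

h_f ≈ 7.25 m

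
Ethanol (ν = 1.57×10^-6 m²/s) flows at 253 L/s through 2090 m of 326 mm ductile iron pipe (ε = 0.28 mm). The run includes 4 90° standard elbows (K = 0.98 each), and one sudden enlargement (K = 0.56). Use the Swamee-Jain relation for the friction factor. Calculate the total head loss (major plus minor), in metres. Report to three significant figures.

H_L ≈ 60.9 m

V = 4Q/(πD²) = 3.031 m/s; V²/2g = 0.4683 m
Re = 6.29×10^5, ε/D = 8.59×10^-4 → f = 0.01957 (Swamee-Jain)
Major: h_f = f(L/D)·V²/2g = 0.01957·6411·0.4683 = 58.76 m
Minor: ΣK = 4.48; h_m = ΣK·V²/2g = 2.098 m
Total H_L = 58.76 + 2.098 = 60.86 m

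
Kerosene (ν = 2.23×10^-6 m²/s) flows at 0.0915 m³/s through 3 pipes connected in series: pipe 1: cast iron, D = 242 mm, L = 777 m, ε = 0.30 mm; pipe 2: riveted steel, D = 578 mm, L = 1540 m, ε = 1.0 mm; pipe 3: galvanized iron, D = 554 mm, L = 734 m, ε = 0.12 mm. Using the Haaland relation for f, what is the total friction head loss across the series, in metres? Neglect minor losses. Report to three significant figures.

Pipe 1: V = 1.989 m/s, Re = 2.16×10^5, ε/D = 0.00124, f = 0.02175, h_1 = f(L/D)V²/2g = 14.08 m
Pipe 2: V = 0.3487 m/s, Re = 9.04×10^4, ε/D = 0.00173, f = 0.02440, h_2 = f(L/D)V²/2g = 0.4029 m
Pipe 3: V = 0.3796 m/s, Re = 9.43×10^4, ε/D = 2.17×10^-4, f = 0.01900, h_3 = f(L/D)V²/2g = 0.1849 m
Series → Q common, losses add: H = Σh = 14.67 m

H ≈ 14.7 m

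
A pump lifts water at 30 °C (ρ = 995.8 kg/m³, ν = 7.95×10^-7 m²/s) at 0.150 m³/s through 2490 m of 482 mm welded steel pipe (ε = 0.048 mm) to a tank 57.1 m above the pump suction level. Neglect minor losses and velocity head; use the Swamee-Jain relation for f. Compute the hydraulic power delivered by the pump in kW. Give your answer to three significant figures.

V = 4Q/(πD²) = 0.8221 m/s; Re = 4.98×10^5; ε/D = 9.96×10^-5; f = 0.01447
h_f = f(L/D)V²/2g = 2.574 m
Total head H = z + h_f = 57.1 + 2.574 = 59.67 m
P_hyd = ρgQH = 995.8·9.81·0.150·59.67 = 87.44 kW

P_hyd ≈ 87.4 kW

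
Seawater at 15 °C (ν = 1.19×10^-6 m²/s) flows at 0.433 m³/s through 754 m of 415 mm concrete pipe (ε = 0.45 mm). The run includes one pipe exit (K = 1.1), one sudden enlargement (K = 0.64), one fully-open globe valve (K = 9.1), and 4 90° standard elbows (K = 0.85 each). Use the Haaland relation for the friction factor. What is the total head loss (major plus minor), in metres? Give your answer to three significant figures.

H_L ≈ 26.7 m

V = 4Q/(πD²) = 3.201 m/s; V²/2g = 0.5223 m
Re = 1.12×10^6, ε/D = 0.00108 → f = 0.02029 (Haaland)
Major: h_f = f(L/D)·V²/2g = 0.02029·1817·0.5223 = 19.26 m
Minor: ΣK = 14.2; h_m = ΣK·V²/2g = 7.437 m
Total H_L = 19.26 + 7.437 = 26.69 m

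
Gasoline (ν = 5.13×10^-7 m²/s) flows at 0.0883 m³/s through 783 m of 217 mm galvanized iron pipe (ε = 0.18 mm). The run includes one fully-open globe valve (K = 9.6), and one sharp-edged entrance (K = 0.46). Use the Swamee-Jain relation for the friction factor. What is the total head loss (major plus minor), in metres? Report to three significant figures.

V = 4Q/(πD²) = 2.388 m/s; V²/2g = 0.2905 m
Re = 1.01×10^6, ε/D = 8.29×10^-4 → f = 0.01921 (Swamee-Jain)
Major: h_f = f(L/D)·V²/2g = 0.01921·3608·0.2905 = 20.14 m
Minor: ΣK = 10.1; h_m = ΣK·V²/2g = 2.923 m
Total H_L = 20.14 + 2.923 = 23.06 m

H_L ≈ 23.1 m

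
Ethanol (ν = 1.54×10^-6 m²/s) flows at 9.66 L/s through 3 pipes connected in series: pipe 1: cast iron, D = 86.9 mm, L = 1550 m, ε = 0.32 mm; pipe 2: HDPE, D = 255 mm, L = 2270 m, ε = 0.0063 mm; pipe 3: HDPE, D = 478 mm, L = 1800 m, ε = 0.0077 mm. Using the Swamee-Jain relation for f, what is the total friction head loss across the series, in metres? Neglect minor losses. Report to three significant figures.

Pipe 1: V = 1.629 m/s, Re = 9.19×10^4, ε/D = 0.00368, f = 0.02924, h_1 = f(L/D)V²/2g = 70.51 m
Pipe 2: V = 0.1892 m/s, Re = 3.13×10^4, ε/D = 2.47×10^-5, f = 0.02321, h_2 = f(L/D)V²/2g = 0.3768 m
Pipe 3: V = 0.05383 m/s, Re = 1.67×10^4, ε/D = 1.61×10^-5, f = 0.02706, h_3 = f(L/D)V²/2g = 0.01505 m
Series → Q common, losses add: H = Σh = 70.91 m

H ≈ 70.9 m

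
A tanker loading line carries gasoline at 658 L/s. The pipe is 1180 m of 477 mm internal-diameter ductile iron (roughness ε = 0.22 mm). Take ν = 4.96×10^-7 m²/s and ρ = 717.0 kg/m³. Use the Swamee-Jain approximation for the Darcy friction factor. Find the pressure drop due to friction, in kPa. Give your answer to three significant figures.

Δp ≈ 200 kPa

V = 4Q/(πD²) = 4·0.658/(π·0.477²) = 3.682 m/s
Re = VD/ν = 3.682·0.477/4.96×10^-7 = 3.54×10^6 → turbulent
ε/D = 0.22/477 = 4.61×10^-4
Swamee-Jain: f = 0.01661
h_f = f(L/D)V²/(2g) = 0.01661·(1180/0.477)·3.682²/(2·9.81) = 28.40 m
Δp = ρg·h_f = 717.0·9.81·28.40 = 199.7 kPa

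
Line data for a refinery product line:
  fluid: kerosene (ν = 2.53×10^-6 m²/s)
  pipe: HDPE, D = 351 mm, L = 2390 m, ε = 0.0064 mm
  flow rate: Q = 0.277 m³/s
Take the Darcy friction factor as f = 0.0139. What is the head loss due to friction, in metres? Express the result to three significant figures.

V = 4Q/(πD²) = 4·0.277/(π·0.351²) = 2.863 m/s
h_f = f(L/D)V²/(2g) = 0.01390·(2390/0.351)·2.863²/(2·9.81) = 39.53 m

h_f ≈ 39.5 m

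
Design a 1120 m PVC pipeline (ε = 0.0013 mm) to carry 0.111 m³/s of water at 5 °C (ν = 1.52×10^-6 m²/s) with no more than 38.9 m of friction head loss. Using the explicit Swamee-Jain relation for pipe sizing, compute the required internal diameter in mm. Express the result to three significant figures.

D ≈ 212 mm

Swamee-Jain (Type III): D = 0.66·[ε^1.25·(LQ²/(gh_f))^4.75 + ν·Q^9.4·(L/(gh_f))^5.2]^0.04
LQ²/(gh_f) = 0.03616; L/(gh_f) = 2.935
Term 1 = ε^1.25·(…)^4.75 = 6.22×10^-15; Term 2 = ν·Q^9.4·(…)^5.2 = 4.36×10^-13
D = 0.66·(6.22×10^-15 + 4.36×10^-13)^0.04 = 0.2115 m = 212 mm
Check: V = 3.16 m/s, Re = 4.40×10^5, f = 0.01349, h_f = 36.3 m ≈ 38.9 m ✓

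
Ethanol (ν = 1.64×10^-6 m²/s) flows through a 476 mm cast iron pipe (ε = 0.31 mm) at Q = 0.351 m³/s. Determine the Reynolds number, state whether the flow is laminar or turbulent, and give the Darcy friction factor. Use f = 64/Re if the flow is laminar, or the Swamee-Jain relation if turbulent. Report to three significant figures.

V = 4Q/(πD²) = 1.972 m/s
Re = VD/ν = 1.972·0.476/1.64×10^-6 = 5.72×10^5
Re > 4000 → turbulent; ε/D = 6.51×10^-4
Swamee-Jain: f = 0.01856

Re ≈ 5.72×10^5; turbulent; f ≈ 0.0186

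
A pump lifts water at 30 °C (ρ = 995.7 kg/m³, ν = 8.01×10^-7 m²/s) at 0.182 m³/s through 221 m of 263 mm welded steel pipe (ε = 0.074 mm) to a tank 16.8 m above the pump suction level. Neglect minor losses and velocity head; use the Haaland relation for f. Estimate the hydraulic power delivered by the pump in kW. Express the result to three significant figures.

P_hyd ≈ 43.0 kW

V = 4Q/(πD²) = 3.350 m/s; Re = 1.10×10^6; ε/D = 2.81×10^-4; f = 0.01537
h_f = f(L/D)V²/2g = 7.390 m
Total head H = z + h_f = 16.8 + 7.390 = 24.19 m
P_hyd = ρgQH = 995.7·9.81·0.182·24.19 = 43.00 kW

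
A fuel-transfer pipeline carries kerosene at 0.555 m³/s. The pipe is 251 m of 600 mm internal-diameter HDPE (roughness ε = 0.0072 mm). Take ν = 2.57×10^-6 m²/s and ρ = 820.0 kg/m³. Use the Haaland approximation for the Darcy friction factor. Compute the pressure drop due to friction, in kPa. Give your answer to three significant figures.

Δp ≈ 8.85 kPa

V = 4Q/(πD²) = 4·0.555/(π·0.600²) = 1.963 m/s
Re = VD/ν = 1.963·0.600/2.57×10^-6 = 4.58×10^5 → turbulent
ε/D = 0.0072/600 = 1.20×10^-5
Haaland: f = 0.01340
h_f = f(L/D)V²/(2g) = 0.01340·(251/0.600)·1.963²/(2·9.81) = 1.101 m
Δp = ρg·h_f = 820.0·9.81·1.101 = 8.854 kPa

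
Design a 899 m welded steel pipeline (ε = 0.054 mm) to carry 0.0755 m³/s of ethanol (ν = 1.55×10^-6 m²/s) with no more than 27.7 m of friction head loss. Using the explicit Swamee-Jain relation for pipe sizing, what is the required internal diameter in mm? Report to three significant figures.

Swamee-Jain (Type III): D = 0.66·[ε^1.25·(LQ²/(gh_f))^4.75 + ν·Q^9.4·(L/(gh_f))^5.2]^0.04
LQ²/(gh_f) = 0.01886; L/(gh_f) = 3.308
Term 1 = ε^1.25·(…)^4.75 = 2.98×10^-14; Term 2 = ν·Q^9.4·(…)^5.2 = 2.21×10^-14
D = 0.66·(2.98×10^-14 + 2.21×10^-14)^0.04 = 0.1942 m = 194 mm
Check: V = 2.55 m/s, Re = 3.19×10^5, f = 0.01680, h_f = 25.8 m ≈ 27.7 m ✓

D ≈ 194 mm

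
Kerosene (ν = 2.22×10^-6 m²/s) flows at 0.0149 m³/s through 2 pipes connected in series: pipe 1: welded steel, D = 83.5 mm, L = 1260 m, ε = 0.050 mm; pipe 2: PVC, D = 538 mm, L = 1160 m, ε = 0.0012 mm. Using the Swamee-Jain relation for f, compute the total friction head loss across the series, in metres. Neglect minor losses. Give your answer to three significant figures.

Pipe 1: V = 2.721 m/s, Re = 1.02×10^5, ε/D = 5.99×10^-4, f = 0.02077, h_1 = f(L/D)V²/2g = 118.3 m
Pipe 2: V = 0.06554 m/s, Re = 1.59×10^4, ε/D = 2.23×10^-6, f = 0.02738, h_2 = f(L/D)V²/2g = 0.01293 m
Series → Q common, losses add: H = Σh = 118.3 m

H ≈ 118 m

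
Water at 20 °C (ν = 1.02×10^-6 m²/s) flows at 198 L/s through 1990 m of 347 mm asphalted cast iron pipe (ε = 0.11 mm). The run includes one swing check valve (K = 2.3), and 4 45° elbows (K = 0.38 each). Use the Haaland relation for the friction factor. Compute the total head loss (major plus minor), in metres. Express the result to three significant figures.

H_L ≈ 21.3 m

V = 4Q/(πD²) = 2.094 m/s; V²/2g = 0.2234 m
Re = 7.12×10^5, ε/D = 3.17×10^-4 → f = 0.01598 (Haaland)
Major: h_f = f(L/D)·V²/2g = 0.01598·5735·0.2234 = 20.47 m
Minor: ΣK = 3.82; h_m = ΣK·V²/2g = 0.8535 m
Total H_L = 20.47 + 0.8535 = 21.33 m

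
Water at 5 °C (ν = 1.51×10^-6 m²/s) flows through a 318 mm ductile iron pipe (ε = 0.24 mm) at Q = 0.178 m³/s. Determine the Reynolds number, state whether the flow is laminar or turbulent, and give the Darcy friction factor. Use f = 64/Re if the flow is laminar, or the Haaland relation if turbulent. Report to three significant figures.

V = 4Q/(πD²) = 2.241 m/s
Re = VD/ν = 2.241·0.318/1.51×10^-6 = 4.72×10^5
Re > 4000 → turbulent; ε/D = 7.55×10^-4
Haaland: f = 0.01906

Re ≈ 4.72×10^5; turbulent; f ≈ 0.0191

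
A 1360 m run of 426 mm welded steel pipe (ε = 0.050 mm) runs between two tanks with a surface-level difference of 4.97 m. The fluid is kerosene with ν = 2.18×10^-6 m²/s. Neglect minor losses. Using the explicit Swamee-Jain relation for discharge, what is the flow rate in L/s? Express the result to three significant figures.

Swamee-Jain (Type II): Q = -0.965·√(gD⁵h_f/L)·ln[ε/(3.7D) + √(3.17ν²L/(gD³h_f))]
√(gD⁵h_f/L) = √(9.81·0.426⁵·4.97/1360) = 0.02243
ε/(3.7D) = 3.17×10^-5; √(3.17ν²L/(gD³h_f)) = 7.37×10^-5
Q = -0.965·0.02243·ln(1.054×10^-4) = 0.1982 m³/s
Check: V = 1.39 m/s, Re = 2.72×10^5, f = 0.01581, h_f = 4.97 m ≈ 4.97 m ✓

Q ≈ 198 L/s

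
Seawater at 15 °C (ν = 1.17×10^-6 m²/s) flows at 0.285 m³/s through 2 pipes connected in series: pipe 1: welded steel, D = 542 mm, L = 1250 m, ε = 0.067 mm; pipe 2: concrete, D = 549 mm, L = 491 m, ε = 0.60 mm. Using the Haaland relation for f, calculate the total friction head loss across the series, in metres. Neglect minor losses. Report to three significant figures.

H ≈ 3.93 m

Pipe 1: V = 1.235 m/s, Re = 5.72×10^5, ε/D = 1.24×10^-4, f = 0.01432, h_1 = f(L/D)V²/2g = 2.569 m
Pipe 2: V = 1.204 m/s, Re = 5.65×10^5, ε/D = 0.00109, f = 0.02054, h_2 = f(L/D)V²/2g = 1.357 m
Series → Q common, losses add: H = Σh = 3.927 m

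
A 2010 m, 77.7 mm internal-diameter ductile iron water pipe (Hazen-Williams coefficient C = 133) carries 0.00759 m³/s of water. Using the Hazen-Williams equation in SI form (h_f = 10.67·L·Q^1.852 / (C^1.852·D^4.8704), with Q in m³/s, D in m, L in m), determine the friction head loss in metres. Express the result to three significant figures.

h_f ≈ 75.2 m

h_f = 10.67·2010·0.00759^1.852 / (133^1.852·0.0777^4.8704) = 75.21 m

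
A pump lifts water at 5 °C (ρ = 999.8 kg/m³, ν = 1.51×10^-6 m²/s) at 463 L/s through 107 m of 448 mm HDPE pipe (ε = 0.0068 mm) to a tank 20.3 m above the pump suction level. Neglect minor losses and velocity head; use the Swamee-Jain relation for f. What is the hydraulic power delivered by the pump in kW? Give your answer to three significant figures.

V = 4Q/(πD²) = 2.937 m/s; Re = 8.71×10^5; ε/D = 1.52×10^-5; f = 0.01222
h_f = f(L/D)V²/2g = 1.283 m
Total head H = z + h_f = 20.3 + 1.283 = 21.58 m
P_hyd = ρgQH = 999.8·9.81·0.463·21.58 = 98.01 kW

P_hyd ≈ 98.0 kW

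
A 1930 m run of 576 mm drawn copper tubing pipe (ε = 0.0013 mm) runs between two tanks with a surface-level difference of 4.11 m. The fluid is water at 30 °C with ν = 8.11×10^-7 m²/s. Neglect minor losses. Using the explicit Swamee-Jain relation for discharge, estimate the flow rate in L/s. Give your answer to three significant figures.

Swamee-Jain (Type II): Q = -0.965·√(gD⁵h_f/L)·ln[ε/(3.7D) + √(3.17ν²L/(gD³h_f))]
√(gD⁵h_f/L) = √(9.81·0.576⁵·4.11/1930) = 0.03639
ε/(3.7D) = 6.10×10^-7; √(3.17ν²L/(gD³h_f)) = 2.29×10^-5
Q = -0.965·0.03639·ln(2.346×10^-5) = 0.3744 m³/s
Check: V = 1.44 m/s, Re = 1.02×10^6, f = 0.01163, h_f = 4.10 m ≈ 4.11 m ✓

Q ≈ 374 L/s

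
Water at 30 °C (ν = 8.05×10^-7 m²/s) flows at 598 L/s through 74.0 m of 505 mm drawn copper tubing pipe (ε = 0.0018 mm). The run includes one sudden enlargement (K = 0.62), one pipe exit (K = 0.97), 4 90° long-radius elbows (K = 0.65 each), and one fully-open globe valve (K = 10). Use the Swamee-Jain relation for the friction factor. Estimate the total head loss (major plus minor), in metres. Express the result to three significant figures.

V = 4Q/(πD²) = 2.986 m/s; V²/2g = 0.4543 m
Re = 1.87×10^6, ε/D = 3.56×10^-6 → f = 0.01060 (Swamee-Jain)
Major: h_f = f(L/D)·V²/2g = 0.01060·146.5·0.4543 = 0.7060 m
Minor: ΣK = 14.2; h_m = ΣK·V²/2g = 6.447 m
Total H_L = 0.7060 + 6.447 = 7.153 m

H_L ≈ 7.15 m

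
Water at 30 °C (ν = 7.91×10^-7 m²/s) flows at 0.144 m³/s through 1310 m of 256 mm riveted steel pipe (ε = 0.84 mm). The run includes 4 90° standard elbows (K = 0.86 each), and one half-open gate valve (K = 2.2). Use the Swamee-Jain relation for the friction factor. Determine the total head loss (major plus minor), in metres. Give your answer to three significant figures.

H_L ≈ 57.5 m

V = 4Q/(πD²) = 2.798 m/s; V²/2g = 0.3989 m
Re = 9.05×10^5, ε/D = 0.00328 → f = 0.02705 (Swamee-Jain)
Major: h_f = f(L/D)·V²/2g = 0.02705·5117·0.3989 = 55.22 m
Minor: ΣK = 5.64; h_m = ΣK·V²/2g = 2.250 m
Total H_L = 55.22 + 2.250 = 57.47 m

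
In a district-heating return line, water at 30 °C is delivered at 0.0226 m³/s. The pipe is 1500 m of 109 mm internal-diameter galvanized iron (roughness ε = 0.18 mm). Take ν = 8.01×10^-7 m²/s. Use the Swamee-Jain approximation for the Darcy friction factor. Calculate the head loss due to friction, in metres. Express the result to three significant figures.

h_f ≈ 94.8 m

V = 4Q/(πD²) = 4·0.0226/(π·0.109²) = 2.422 m/s
Re = VD/ν = 2.422·0.109/8.01×10^-7 = 3.30×10^5 → turbulent
ε/D = 0.18/109 = 0.00165
Swamee-Jain: f = 0.02304
h_f = f(L/D)V²/(2g) = 0.02304·(1500/0.109)·2.422²/(2·9.81) = 94.81 m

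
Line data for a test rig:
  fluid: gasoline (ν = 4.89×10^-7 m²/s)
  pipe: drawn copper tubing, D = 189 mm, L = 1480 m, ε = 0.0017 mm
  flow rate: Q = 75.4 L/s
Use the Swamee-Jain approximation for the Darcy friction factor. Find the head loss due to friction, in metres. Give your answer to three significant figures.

h_f ≈ 33.9 m

V = 4Q/(πD²) = 4·0.0754/(π·0.189²) = 2.688 m/s
Re = VD/ν = 2.688·0.189/4.89×10^-7 = 1.04×10^6 → turbulent
ε/D = 0.0017/189 = 8.99×10^-6
Swamee-Jain: f = 0.01176
h_f = f(L/D)V²/(2g) = 0.01176·(1480/0.189)·2.688²/(2·9.81) = 33.90 m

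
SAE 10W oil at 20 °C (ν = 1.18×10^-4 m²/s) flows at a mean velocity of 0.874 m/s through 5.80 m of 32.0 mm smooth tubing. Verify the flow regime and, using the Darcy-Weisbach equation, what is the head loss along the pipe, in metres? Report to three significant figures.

Re = VD/ν = 0.874·0.03200/1.18×10^-4 = 237 → laminar (Re < 2300)
f = 64/Re = 0.2700
h_f = f(L/D)V²/(2g) = 0.2700·(5.80/0.03200)·0.874²/(2·9.81) = 1.905 m

h_f ≈ 1.91 m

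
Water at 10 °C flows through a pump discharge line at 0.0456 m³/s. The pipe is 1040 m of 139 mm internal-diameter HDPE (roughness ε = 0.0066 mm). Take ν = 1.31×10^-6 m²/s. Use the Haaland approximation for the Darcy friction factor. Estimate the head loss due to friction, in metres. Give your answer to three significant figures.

V = 4Q/(πD²) = 4·0.0456/(π·0.139²) = 3.005 m/s
Re = VD/ν = 3.005·0.139/1.31×10^-6 = 3.19×10^5 → turbulent
ε/D = 0.0066/139 = 4.75×10^-5
Haaland: f = 0.01461
h_f = f(L/D)V²/(2g) = 0.01461·(1040/0.139)·3.005²/(2·9.81) = 50.32 m

h_f ≈ 50.3 m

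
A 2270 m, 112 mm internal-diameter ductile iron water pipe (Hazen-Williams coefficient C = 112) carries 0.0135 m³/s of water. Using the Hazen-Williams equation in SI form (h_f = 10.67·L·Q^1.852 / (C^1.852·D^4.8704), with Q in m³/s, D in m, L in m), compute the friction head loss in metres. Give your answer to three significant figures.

h_f ≈ 57.2 m

h_f = 10.67·2270·0.0135^1.852 / (112^1.852·0.112^4.8704) = 57.16 m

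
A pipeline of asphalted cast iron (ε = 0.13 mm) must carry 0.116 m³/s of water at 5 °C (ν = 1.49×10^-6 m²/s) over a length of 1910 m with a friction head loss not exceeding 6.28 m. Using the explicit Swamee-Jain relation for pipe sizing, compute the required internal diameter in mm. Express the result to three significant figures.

Swamee-Jain (Type III): D = 0.66·[ε^1.25·(LQ²/(gh_f))^4.75 + ν·Q^9.4·(L/(gh_f))^5.2]^0.04
LQ²/(gh_f) = 0.4172; L/(gh_f) = 31.00
Term 1 = ε^1.25·(…)^4.75 = 2.18×10^-7; Term 2 = ν·Q^9.4·(…)^5.2 = 1.36×10^-7
D = 0.66·(2.18×10^-7 + 1.36×10^-7)^0.04 = 0.3644 m = 364 mm
Check: V = 1.11 m/s, Re = 2.72×10^5, f = 0.01760, h_f = 5.82 m ≈ 6.28 m ✓

D ≈ 364 mm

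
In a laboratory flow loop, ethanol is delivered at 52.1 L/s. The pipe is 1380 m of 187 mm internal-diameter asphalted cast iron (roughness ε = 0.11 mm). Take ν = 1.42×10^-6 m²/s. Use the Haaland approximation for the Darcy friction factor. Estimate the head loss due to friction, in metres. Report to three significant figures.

h_f ≈ 25.4 m

V = 4Q/(πD²) = 4·0.0521/(π·0.187²) = 1.897 m/s
Re = VD/ν = 1.897·0.187/1.42×10^-6 = 2.50×10^5 → turbulent
ε/D = 0.11/187 = 5.88×10^-4
Haaland: f = 0.01878
h_f = f(L/D)V²/(2g) = 0.01878·(1380/0.187)·1.897²/(2·9.81) = 25.42 m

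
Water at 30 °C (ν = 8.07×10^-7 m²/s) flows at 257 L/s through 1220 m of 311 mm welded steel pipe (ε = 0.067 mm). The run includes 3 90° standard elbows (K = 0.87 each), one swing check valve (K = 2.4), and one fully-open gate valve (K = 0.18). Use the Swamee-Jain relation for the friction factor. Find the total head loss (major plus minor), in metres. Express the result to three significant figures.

V = 4Q/(πD²) = 3.383 m/s; V²/2g = 0.5834 m
Re = 1.30×10^6, ε/D = 2.15×10^-4 → f = 0.01474 (Swamee-Jain)
Major: h_f = f(L/D)·V²/2g = 0.01474·3923·0.5834 = 33.74 m
Minor: ΣK = 5.19; h_m = ΣK·V²/2g = 3.028 m
Total H_L = 33.74 + 3.028 = 36.77 m

H_L ≈ 36.8 m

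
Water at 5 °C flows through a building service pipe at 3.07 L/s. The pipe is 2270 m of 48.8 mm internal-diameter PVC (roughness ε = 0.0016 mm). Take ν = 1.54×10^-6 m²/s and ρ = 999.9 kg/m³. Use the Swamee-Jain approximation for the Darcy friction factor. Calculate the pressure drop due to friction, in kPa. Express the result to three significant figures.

V = 4Q/(πD²) = 4·0.00307/(π·0.0488²) = 1.641 m/s
Re = VD/ν = 1.641·0.0488/1.54×10^-6 = 5.20×10^4 → turbulent
ε/D = 0.0016/48.8 = 3.28×10^-5
Swamee-Jain: f = 0.02072
h_f = f(L/D)V²/(2g) = 0.02072·(2270/0.0488)·1.641²/(2·9.81) = 132.3 m
Δp = ρg·h_f = 999.9·9.81·132.3 = 1298 kPa

Δp ≈ 1300 kPa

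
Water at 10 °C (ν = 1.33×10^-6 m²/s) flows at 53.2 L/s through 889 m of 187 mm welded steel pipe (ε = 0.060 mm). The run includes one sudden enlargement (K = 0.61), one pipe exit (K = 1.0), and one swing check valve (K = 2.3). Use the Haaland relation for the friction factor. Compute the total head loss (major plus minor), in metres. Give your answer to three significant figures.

V = 4Q/(πD²) = 1.937 m/s; V²/2g = 0.1912 m
Re = 2.72×10^5, ε/D = 3.21×10^-4 → f = 0.01709 (Haaland)
Major: h_f = f(L/D)·V²/2g = 0.01709·4754·0.1912 = 15.54 m
Minor: ΣK = 3.91; h_m = ΣK·V²/2g = 0.7477 m
Total H_L = 15.54 + 0.7477 = 16.29 m

H_L ≈ 16.3 m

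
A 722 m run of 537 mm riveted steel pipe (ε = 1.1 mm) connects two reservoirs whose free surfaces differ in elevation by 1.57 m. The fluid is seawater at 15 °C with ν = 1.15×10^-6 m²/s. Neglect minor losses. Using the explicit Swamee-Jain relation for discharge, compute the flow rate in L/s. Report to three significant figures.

Swamee-Jain (Type II): Q = -0.965·√(gD⁵h_f/L)·ln[ε/(3.7D) + √(3.17ν²L/(gD³h_f))]
√(gD⁵h_f/L) = √(9.81·0.537⁵·1.57/722) = 0.03086
ε/(3.7D) = 5.54×10^-4; √(3.17ν²L/(gD³h_f)) = 3.56×10^-5
Q = -0.965·0.03086·ln(5.893×10^-4) = 0.2215 m³/s
Check: V = 0.978 m/s, Re = 4.57×10^5, f = 0.02408, h_f = 1.58 m ≈ 1.57 m ✓

Q ≈ 221 L/s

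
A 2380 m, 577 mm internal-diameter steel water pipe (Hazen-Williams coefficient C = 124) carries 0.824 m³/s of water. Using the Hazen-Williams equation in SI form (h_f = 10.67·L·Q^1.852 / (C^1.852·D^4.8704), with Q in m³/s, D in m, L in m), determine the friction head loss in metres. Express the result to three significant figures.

h_f ≈ 34.3 m

h_f = 10.67·2380·0.824^1.852 / (124^1.852·0.577^4.8704) = 34.29 m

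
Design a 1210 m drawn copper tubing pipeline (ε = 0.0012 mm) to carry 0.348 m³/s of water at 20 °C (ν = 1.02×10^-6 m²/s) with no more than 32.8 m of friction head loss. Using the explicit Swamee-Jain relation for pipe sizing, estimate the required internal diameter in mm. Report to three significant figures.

D ≈ 337 mm

Swamee-Jain (Type III): D = 0.66·[ε^1.25·(LQ²/(gh_f))^4.75 + ν·Q^9.4·(L/(gh_f))^5.2]^0.04
LQ²/(gh_f) = 0.4554; L/(gh_f) = 3.760
Term 1 = ε^1.25·(…)^4.75 = 9.47×10^-10; Term 2 = ν·Q^9.4·(…)^5.2 = 4.91×10^-8
D = 0.66·(9.47×10^-10 + 4.91×10^-8)^0.04 = 0.3369 m = 337 mm
Check: V = 3.90 m/s, Re = 1.29×10^6, f = 0.01123, h_f = 31.3 m ≈ 32.8 m ✓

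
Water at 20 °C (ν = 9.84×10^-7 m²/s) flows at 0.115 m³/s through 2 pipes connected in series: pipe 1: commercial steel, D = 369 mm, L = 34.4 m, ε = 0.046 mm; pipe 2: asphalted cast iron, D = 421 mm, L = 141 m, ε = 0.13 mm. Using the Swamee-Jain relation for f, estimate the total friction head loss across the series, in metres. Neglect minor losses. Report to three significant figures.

H ≈ 0.280 m

Pipe 1: V = 1.075 m/s, Re = 4.03×10^5, ε/D = 1.25×10^-4, f = 0.01510, h_1 = f(L/D)V²/2g = 0.08299 m
Pipe 2: V = 0.8261 m/s, Re = 3.53×10^5, ε/D = 3.09×10^-4, f = 0.01688, h_2 = f(L/D)V²/2g = 0.1966 m
Series → Q common, losses add: H = Σh = 0.2796 m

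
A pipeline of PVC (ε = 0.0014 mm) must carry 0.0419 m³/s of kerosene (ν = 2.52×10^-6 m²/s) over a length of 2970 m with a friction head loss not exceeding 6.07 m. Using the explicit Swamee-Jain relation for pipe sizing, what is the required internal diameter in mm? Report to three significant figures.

D ≈ 270 mm

Swamee-Jain (Type III): D = 0.66·[ε^1.25·(LQ²/(gh_f))^4.75 + ν·Q^9.4·(L/(gh_f))^5.2]^0.04
LQ²/(gh_f) = 0.08756; L/(gh_f) = 49.88
Term 1 = ε^1.25·(…)^4.75 = 4.56×10^-13; Term 2 = ν·Q^9.4·(…)^5.2 = 1.90×10^-10
D = 0.66·(4.56×10^-13 + 1.90×10^-10)^0.04 = 0.2696 m = 270 mm
Check: V = 0.734 m/s, Re = 7.85×10^4, f = 0.01883, h_f = 5.69 m ≈ 6.07 m ✓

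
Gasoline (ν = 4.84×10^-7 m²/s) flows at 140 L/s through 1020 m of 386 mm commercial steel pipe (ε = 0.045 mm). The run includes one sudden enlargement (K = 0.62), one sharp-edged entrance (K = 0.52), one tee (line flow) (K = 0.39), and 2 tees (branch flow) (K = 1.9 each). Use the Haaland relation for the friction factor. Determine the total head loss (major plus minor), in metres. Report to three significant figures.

V = 4Q/(πD²) = 1.196 m/s; V²/2g = 0.07295 m
Re = 9.54×10^5, ε/D = 1.17×10^-4 → f = 0.01361 (Haaland)
Major: h_f = f(L/D)·V²/2g = 0.01361·2642·0.07295 = 2.624 m
Minor: ΣK = 5.33; h_m = ΣK·V²/2g = 0.3888 m
Total H_L = 2.624 + 0.3888 = 3.013 m

H_L ≈ 3.01 m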